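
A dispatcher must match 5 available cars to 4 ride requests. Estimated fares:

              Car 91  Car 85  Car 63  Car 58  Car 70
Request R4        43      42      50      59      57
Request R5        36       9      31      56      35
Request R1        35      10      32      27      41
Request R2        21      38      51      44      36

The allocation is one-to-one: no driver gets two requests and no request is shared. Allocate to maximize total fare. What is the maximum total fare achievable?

Maximum total: $199

Optimal: Car 70→Request R4 ($57), Car 58→Request R5 ($56), Car 91→Request R1 ($35), Car 63→Request R2 ($51) — total 57+56+35+51 = $199.
Column-greedy (each request in turn goes to its best remaining driver) gives $187, worse by 12.
No other one-to-one assignment exceeds $199.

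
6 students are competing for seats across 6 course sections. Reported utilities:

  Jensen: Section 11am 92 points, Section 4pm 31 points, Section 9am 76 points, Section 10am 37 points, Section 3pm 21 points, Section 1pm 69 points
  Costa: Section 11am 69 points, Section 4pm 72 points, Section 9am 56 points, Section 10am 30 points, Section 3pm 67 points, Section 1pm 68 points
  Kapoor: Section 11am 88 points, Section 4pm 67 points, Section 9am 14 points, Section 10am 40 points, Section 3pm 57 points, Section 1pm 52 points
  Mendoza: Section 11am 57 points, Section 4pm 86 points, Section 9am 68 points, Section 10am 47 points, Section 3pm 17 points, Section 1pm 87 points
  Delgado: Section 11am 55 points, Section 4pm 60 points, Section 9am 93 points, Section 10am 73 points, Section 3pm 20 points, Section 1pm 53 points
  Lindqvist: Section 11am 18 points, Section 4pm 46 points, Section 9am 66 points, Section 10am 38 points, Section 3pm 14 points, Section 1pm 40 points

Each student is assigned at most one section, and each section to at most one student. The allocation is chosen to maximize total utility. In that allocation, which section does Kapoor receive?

Optimal: Jensen→Section 11am (92 points), Costa→Section 3pm (67 points), Kapoor→Section 4pm (67 points), Mendoza→Section 1pm (87 points), Delgado→Section 10am (73 points), Lindqvist→Section 9am (66 points) — total 92+67+67+87+73+66 = 452 points.
Column-greedy (each section in turn goes to its best remaining student) gives 418 points, worse by 34.
Kapoor's own top section is Section 11am (88 points), but forcing Kapoor→Section 11am and reassigning the rest optimally gives only 449 points — worse by 3.

Kapoor receives Section 4pm.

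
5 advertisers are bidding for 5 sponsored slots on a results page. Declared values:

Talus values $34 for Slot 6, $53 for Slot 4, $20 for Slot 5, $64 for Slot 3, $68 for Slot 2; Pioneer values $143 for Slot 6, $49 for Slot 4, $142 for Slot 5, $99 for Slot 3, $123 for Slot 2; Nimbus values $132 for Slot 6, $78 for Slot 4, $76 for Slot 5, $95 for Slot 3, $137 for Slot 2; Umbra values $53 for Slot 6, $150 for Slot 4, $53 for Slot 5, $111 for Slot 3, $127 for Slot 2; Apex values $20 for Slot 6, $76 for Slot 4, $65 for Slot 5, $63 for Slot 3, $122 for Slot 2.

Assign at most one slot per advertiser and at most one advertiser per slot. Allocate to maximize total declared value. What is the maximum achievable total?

Optimal: Talus→Slot 3 ($64), Pioneer→Slot 5 ($142), Nimbus→Slot 6 ($132), Umbra→Slot 4 ($150), Apex→Slot 2 ($122) — total 64+142+132+150+122 = $610.
Column-greedy (each slot in turn goes to its best remaining advertiser) gives $555, worse by 55.
Next-best assignment: Talus→Slot 4, Pioneer→Slot 5, Nimbus→Slot 6, Umbra→Slot 3, Apex→Slot 2 = $560.
Swapping Nimbus↔Talus (Nimbus→Slot 3 $95, Talus→Slot 6 $34) loses 67.
No other one-to-one assignment exceeds $610.

Maximum total: $610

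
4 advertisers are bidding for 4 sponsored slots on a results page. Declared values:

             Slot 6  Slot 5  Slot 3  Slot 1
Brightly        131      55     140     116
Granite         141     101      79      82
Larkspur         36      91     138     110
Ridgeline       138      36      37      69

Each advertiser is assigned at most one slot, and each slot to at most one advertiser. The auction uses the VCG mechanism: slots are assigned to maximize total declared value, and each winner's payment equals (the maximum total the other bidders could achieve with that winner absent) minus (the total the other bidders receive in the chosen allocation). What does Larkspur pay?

Efficient allocation: Brightly→Slot 1 ($116), Granite→Slot 5 ($101), Larkspur→Slot 3 ($138), Ridgeline→Slot 6 ($138); total welfare W = $493.
Larkspur receives Slot 3 at value $138, so the others get W − 138 = $355.
Without Larkspur: best allocation of the remaining 3 bidders over all 4 slots is Brightly→Slot 3 ($140), Granite→Slot 5 ($101), Ridgeline→Slot 6 ($138), total $379.
VCG payment = (others' best without Larkspur) − (others' welfare with Larkspur) = 379 − 355 = $24.

Larkspur pays $24.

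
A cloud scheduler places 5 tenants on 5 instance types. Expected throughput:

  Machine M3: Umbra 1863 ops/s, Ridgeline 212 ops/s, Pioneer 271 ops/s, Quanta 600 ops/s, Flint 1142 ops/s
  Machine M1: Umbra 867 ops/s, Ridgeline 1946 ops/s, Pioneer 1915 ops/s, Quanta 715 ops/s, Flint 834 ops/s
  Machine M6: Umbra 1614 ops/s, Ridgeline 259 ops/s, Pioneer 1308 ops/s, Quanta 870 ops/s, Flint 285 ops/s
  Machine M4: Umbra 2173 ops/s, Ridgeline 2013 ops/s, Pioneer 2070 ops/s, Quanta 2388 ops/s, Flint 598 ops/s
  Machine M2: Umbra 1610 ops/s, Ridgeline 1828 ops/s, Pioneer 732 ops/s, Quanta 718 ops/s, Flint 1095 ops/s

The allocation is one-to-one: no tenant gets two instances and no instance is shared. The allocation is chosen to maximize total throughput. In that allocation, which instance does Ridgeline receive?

Ridgeline receives Machine M2.

Optimal: Umbra→Machine M6 (1614 ops/s), Ridgeline→Machine M2 (1828 ops/s), Pioneer→Machine M1 (1915 ops/s), Quanta→Machine M4 (2388 ops/s), Flint→Machine M3 (1142 ops/s) — total 1614+1828+1915+2388+1142 = 8887 ops/s.
Next-best assignment: Umbra→Machine M3, Ridgeline→Machine M1, Pioneer→Machine M6, Quanta→Machine M4, Flint→Machine M2 = 8600 ops/s.
Swapping Quanta↔Umbra (Quanta→Machine M6 870 ops/s, Umbra→Machine M4 2173 ops/s) loses 959.
Ridgeline's own top instance is Machine M4 (2013 ops/s), but forcing Ridgeline→Machine M4 and reassigning the rest optimally gives only 7756 ops/s — worse by 1131.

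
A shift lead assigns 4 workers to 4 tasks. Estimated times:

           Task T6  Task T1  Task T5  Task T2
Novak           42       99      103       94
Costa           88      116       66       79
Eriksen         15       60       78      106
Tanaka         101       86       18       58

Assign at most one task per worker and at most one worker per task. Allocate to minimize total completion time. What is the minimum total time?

Optimal: Novak→Task T6 (42 min), Costa→Task T2 (79 min), Eriksen→Task T1 (60 min), Tanaka→Task T5 (18 min) — total 42+79+60+18 = 199 min.
Row-greedy (each worker in turn takes its cheapest remaining task) gives 226 min, worse by 27.
Next-best assignment: Novak→Task T1, Costa→Task T2, Eriksen→Task T6, Tanaka→Task T5 = 211 min.

Minimum total: 199 min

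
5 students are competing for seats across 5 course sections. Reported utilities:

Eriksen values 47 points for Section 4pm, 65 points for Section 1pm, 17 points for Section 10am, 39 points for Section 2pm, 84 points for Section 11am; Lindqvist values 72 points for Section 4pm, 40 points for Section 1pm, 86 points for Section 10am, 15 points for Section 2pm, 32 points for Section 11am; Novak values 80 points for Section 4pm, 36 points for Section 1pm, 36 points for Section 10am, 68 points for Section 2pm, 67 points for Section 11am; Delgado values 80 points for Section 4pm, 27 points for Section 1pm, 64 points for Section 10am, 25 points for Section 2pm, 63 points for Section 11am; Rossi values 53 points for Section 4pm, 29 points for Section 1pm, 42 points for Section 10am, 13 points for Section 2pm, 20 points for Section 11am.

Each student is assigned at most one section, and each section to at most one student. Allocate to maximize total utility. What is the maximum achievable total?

Treat this as an assignment problem: match each student to one section.
Optimal: Eriksen→Section 11am (84 points), Lindqvist→Section 10am (86 points), Novak→Section 2pm (68 points), Delgado→Section 4pm (80 points), Rossi→Section 1pm (29 points) — total 84+86+68+80+29 = 347 points.
Row-greedy (each student in turn takes its best remaining section) gives 290 points, worse by 57.
Next-best assignment: Eriksen→Section 1pm, Lindqvist→Section 10am, Novak→Section 2pm, Delgado→Section 11am, Rossi→Section 4pm = 335 points.
Every other assignment is strictly worse.

Max total: 347 points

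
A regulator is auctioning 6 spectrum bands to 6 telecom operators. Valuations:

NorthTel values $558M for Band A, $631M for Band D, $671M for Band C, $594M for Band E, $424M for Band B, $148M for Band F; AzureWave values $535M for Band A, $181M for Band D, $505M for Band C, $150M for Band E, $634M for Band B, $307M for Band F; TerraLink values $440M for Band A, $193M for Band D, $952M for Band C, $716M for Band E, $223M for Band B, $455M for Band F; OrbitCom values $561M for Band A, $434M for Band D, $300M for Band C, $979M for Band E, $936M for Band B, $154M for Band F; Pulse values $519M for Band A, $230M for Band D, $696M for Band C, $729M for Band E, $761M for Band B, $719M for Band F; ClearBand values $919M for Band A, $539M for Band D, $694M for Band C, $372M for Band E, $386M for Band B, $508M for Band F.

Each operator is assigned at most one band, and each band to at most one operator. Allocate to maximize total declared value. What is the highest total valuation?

Optimal: NorthTel→Band D ($631M), AzureWave→Band B ($634M), TerraLink→Band C ($952M), OrbitCom→Band E ($979M), Pulse→Band F ($719M), ClearBand→Band A ($919M) — total 631+634+952+979+719+919 = $4834M.
Row-greedy (each operator in turn takes its best remaining band) gives $3840M, worse by 994.
Every other assignment is strictly worse.

Max total: $4834M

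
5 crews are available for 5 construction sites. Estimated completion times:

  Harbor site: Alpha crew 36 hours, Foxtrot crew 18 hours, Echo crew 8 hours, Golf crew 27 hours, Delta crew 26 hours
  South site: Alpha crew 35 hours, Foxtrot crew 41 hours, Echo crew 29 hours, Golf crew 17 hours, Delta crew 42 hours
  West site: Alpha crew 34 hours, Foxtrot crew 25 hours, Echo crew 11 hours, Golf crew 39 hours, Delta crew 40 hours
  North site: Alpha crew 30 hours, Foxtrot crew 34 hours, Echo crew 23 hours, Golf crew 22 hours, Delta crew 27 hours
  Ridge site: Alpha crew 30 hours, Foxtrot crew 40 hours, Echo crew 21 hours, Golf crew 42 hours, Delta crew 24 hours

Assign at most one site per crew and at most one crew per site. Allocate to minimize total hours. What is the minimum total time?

Min total: 100 hours

Optimal: Alpha crew→North site (30 hours), Foxtrot crew→Harbor site (18 hours), Echo crew→West site (11 hours), Golf crew→South site (17 hours), Delta crew→Ridge site (24 hours) — total 30+18+11+17+24 = 100 hours.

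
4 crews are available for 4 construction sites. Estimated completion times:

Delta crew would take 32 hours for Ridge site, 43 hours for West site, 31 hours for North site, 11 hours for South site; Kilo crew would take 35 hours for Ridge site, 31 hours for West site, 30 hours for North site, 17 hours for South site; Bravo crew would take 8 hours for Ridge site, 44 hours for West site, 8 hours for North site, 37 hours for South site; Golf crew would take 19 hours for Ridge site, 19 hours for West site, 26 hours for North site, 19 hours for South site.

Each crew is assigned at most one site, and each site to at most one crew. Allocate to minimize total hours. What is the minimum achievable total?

Optimal: Delta crew→South site (11 hours), Kilo crew→North site (30 hours), Bravo crew→Ridge site (8 hours), Golf crew→West site (19 hours) — total 11+30+8+19 = 68 hours.

Min total: 68 hours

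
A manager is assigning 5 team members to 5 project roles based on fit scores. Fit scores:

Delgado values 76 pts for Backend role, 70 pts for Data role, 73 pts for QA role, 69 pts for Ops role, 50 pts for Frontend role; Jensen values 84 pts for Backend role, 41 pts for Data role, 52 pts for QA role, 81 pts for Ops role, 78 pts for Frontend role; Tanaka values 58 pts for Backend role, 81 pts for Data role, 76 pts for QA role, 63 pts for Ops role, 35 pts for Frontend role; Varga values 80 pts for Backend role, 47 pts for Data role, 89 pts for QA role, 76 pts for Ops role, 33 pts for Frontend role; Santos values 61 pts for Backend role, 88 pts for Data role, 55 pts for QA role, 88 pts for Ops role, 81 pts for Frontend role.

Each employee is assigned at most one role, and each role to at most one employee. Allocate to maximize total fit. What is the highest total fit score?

Maximum total: 412 pts

This is a one-to-one assignment (maximum-weight bipartite matching).
Optimal: Delgado→Backend role (76 pts), Jensen→Frontend role (78 pts), Tanaka→Data role (81 pts), Varga→QA role (89 pts), Santos→Ops role (88 pts) — total 76+78+81+89+88 = 412 pts.
Max-entry greedy (repeatedly take the single best remaining cell) gives 365 pts, worse by 47.
No other one-to-one assignment exceeds 412 pts.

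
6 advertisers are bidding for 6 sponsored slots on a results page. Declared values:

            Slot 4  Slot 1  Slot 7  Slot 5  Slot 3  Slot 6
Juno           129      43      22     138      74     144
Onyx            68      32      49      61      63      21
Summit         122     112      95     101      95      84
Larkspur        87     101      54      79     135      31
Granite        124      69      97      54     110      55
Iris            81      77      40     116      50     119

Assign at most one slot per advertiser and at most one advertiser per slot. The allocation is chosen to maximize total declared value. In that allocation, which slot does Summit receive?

This is the linear assignment problem.
Optimal: Juno→Slot 6 ($144), Onyx→Slot 7 ($49), Summit→Slot 1 ($112), Larkspur→Slot 3 ($135), Granite→Slot 4 ($124), Iris→Slot 5 ($116) — total 144+49+112+135+124+116 = $680.
Row-greedy (each advertiser in turn takes its best remaining slot) gives $672, worse by 8.
Checked against all permutations: $680 is optimal.
Summit's own top slot is Slot 4 ($122), but forcing Summit→Slot 4 and reassigning the rest optimally gives only $646 — worse by 34.

Summit receives Slot 1.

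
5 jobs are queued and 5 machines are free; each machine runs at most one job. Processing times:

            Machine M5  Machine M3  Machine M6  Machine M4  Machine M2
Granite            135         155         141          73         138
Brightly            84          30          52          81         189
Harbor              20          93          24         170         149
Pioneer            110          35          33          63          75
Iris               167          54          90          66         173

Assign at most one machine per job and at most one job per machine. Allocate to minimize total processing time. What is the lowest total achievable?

This is a one-to-one assignment (minimum-cost bipartite matching).
Optimal: Granite→Machine M4 (73 min), Brightly→Machine M6 (52 min), Harbor→Machine M5 (20 min), Pioneer→Machine M2 (75 min), Iris→Machine M3 (54 min) — total 73+52+20+75+54 = 274 min.
Column-greedy (each machine in turn goes to its cheapest remaining job) gives 287 min, worse by 13.
No other one-to-one assignment undercuts 274 min.

Minimum total: 274 min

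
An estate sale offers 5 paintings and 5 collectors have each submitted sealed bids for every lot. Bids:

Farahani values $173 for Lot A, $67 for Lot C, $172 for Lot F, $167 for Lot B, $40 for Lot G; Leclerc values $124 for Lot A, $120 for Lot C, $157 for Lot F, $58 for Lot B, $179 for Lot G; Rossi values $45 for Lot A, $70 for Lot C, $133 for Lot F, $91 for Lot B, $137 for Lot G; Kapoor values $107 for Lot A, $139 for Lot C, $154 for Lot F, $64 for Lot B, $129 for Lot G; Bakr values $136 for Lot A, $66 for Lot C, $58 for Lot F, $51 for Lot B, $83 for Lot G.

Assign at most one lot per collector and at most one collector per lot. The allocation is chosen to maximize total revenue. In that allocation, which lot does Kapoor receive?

Optimal: Farahani→Lot B ($167), Leclerc→Lot G ($179), Rossi→Lot F ($133), Kapoor→Lot C ($139), Bakr→Lot A ($136) — total 167+179+133+139+136 = $754.
Max-entry greedy (repeatedly take the single best remaining cell) gives $663, worse by 91.
No other one-to-one assignment exceeds $754.
Kapoor's own top lot is Lot F ($154), but forcing Kapoor→Lot F and reassigning the rest optimally gives only $714 — worse by 40.

Kapoor receives Lot C.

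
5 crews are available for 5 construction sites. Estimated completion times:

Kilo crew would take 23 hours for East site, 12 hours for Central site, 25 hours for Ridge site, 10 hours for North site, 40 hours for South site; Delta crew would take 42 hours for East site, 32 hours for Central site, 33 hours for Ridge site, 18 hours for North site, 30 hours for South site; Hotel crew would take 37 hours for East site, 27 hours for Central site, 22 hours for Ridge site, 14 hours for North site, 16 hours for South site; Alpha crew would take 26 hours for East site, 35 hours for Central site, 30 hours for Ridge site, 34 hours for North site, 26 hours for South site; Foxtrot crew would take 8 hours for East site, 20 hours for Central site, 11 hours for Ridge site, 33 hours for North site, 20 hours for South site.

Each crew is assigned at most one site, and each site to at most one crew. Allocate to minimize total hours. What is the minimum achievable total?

This is a one-to-one assignment (minimum-cost bipartite matching).
Optimal: Kilo crew→Central site (12 hours), Delta crew→North site (18 hours), Hotel crew→South site (16 hours), Alpha crew→East site (26 hours), Foxtrot crew→Ridge site (11 hours) — total 12+18+16+26+11 = 83 hours.
Column-greedy (each site in turn goes to its cheapest remaining crew) gives 86 hours, worse by 3.
Checked against all permutations: 83 hours is optimal.

Min total: 83 hours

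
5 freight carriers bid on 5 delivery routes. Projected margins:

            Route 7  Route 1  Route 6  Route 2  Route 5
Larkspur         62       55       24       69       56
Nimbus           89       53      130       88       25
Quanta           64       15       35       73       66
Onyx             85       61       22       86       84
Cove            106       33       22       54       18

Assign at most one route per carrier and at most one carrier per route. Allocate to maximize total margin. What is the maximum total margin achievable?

Treat this as an assignment problem: match each carrier to one route.
Optimal: Larkspur→Route 1 ($55k), Nimbus→Route 6 ($130k), Quanta→Route 2 ($73k), Onyx→Route 5 ($84k), Cove→Route 7 ($106k) — total 55+130+73+84+106 = $448k.
Next-best assignment: Larkspur→Route 1, Nimbus→Route 6, Quanta→Route 5, Onyx→Route 2, Cove→Route 7 = $443k.
Every other assignment is strictly worse.

Max total: $448k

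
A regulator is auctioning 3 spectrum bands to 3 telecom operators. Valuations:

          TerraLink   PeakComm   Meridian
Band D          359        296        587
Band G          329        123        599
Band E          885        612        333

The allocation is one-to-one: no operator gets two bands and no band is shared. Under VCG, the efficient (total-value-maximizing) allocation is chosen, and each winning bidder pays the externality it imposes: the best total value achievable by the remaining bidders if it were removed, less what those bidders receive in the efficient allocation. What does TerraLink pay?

TerraLink pays $316M.

Efficient allocation: TerraLink→Band E ($885M), PeakComm→Band D ($296M), Meridian→Band G ($599M); total welfare W = $1780M.
TerraLink receives Band E at value $885M, so the others get W − 885 = $895M.
Without TerraLink: best allocation of the remaining 2 bidders over all 3 bands is PeakComm→Band E ($612M), Meridian→Band G ($599M), total $1211M.
VCG payment = (others' best without TerraLink) − (others' welfare with TerraLink) = 1211 − 895 = $316M.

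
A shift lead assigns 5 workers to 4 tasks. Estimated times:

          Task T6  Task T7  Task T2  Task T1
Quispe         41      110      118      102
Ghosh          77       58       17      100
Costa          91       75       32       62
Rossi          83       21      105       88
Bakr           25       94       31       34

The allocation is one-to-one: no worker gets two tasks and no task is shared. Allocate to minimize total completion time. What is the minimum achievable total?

Min total: 113 min

This is a one-to-one assignment (minimum-cost bipartite matching).
Optimal: Quispe→Task T6 (41 min), Rossi→Task T7 (21 min), Ghosh→Task T2 (17 min), Bakr→Task T1 (34 min) — total 41+21+17+34 = 113 min.
Row-greedy (each worker in turn takes its cheapest remaining task) gives 141 min, worse by 28.
Next-best assignment: Bakr→Task T6, Rossi→Task T7, Ghosh→Task T2, Costa→Task T1 = 125 min.
Swapping Ghosh↔Bakr (Ghosh→Task T1 100 min, Bakr→Task T2 31 min) adds 80.
Checked against all permutations: 113 min is optimal.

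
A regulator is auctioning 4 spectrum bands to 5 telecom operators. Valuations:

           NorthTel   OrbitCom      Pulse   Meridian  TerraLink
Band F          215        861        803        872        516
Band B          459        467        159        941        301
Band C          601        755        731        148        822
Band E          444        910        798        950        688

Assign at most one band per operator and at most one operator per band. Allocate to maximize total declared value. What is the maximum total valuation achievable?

This is a one-to-one assignment (maximum-weight bipartite matching).
Optimal: Pulse→Band F ($803M), Meridian→Band B ($941M), TerraLink→Band C ($822M), OrbitCom→Band E ($910M) — total 803+941+822+910 = $3476M.
Checked against all permutations: $3476M is optimal.

Maximum total: $3476M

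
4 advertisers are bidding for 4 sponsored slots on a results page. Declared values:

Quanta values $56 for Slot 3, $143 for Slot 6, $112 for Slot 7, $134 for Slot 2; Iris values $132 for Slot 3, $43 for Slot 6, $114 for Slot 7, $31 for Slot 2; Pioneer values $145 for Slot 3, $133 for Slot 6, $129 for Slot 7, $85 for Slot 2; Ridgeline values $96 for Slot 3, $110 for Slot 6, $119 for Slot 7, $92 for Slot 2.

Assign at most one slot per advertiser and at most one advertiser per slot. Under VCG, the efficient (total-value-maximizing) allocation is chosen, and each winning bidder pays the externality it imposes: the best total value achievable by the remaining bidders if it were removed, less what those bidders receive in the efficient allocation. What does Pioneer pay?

Efficient allocation: Quanta→Slot 2 ($134), Iris→Slot 3 ($132), Pioneer→Slot 6 ($133), Ridgeline→Slot 7 ($119); total welfare W = $518.
Pioneer receives Slot 6 at value $133, so the others get W − 133 = $385.
Without Pioneer: best allocation of the remaining 3 bidders over all 4 slots is Quanta→Slot 6 ($143), Iris→Slot 3 ($132), Ridgeline→Slot 7 ($119), total $394.
VCG payment = (others' best without Pioneer) − (others' welfare with Pioneer) = 394 − 385 = $9.

Pioneer pays $9.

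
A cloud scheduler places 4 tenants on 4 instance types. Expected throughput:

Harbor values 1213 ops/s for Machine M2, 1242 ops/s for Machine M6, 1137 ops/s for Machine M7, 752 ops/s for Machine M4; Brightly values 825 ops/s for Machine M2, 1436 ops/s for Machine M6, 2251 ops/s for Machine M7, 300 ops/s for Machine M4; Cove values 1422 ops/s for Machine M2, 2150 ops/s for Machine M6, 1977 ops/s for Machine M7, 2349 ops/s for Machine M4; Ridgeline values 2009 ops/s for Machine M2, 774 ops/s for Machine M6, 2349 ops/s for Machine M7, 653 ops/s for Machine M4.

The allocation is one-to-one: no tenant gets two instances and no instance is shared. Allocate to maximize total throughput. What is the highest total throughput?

Maximum total: 7851 ops/s

Optimal: Harbor→Machine M6 (1242 ops/s), Brightly→Machine M7 (2251 ops/s), Cove→Machine M4 (2349 ops/s), Ridgeline→Machine M2 (2009 ops/s) — total 1242+2251+2349+2009 = 7851 ops/s.
Column-greedy (each instance in turn goes to its best remaining tenant) gives 7162 ops/s, worse by 689.
Next-best assignment: Harbor→Machine M2, Brightly→Machine M6, Cove→Machine M4, Ridgeline→Machine M7 = 7347 ops/s.
Every other assignment is strictly worse.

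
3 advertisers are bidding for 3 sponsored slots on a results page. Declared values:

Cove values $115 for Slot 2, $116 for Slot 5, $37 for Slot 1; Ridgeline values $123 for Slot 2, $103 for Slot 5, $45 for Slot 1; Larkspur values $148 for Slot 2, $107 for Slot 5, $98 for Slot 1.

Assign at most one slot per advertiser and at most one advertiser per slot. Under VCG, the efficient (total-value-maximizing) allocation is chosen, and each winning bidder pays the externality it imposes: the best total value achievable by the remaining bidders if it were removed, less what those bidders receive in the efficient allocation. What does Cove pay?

Efficient allocation: Cove→Slot 5 ($116), Ridgeline→Slot 2 ($123), Larkspur→Slot 1 ($98); total welfare W = $337.
Cove receives Slot 5 at value $116, so the others get W − 116 = $221.
Without Cove: best allocation of the remaining 2 bidders over all 3 slots is Ridgeline→Slot 5 ($103), Larkspur→Slot 2 ($148), total $251.
VCG payment = (others' best without Cove) − (others' welfare with Cove) = 251 − 221 = $30.

Cove pays $30.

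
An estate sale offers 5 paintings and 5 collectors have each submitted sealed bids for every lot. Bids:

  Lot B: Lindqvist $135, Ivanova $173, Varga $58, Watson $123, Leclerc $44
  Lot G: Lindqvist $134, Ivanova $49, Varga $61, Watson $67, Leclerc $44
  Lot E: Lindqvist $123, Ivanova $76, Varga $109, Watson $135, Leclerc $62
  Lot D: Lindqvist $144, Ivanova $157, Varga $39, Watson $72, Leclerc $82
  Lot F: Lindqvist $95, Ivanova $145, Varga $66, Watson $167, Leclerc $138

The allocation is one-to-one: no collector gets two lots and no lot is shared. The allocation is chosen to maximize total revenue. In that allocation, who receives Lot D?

Leclerc receives Lot D.

Optimal: Lindqvist→Lot G ($134), Ivanova→Lot B ($173), Varga→Lot E ($109), Watson→Lot F ($167), Leclerc→Lot D ($82) — total 134+173+109+167+82 = $665.
Next-best assignment: Lindqvist→Lot G, Ivanova→Lot D, Varga→Lot E, Watson→Lot B, Leclerc→Lot F = $661.
Leclerc's own top lot is Lot F ($138), but forcing Leclerc→Lot F and reassigning the rest optimally gives only $661 — worse by 4.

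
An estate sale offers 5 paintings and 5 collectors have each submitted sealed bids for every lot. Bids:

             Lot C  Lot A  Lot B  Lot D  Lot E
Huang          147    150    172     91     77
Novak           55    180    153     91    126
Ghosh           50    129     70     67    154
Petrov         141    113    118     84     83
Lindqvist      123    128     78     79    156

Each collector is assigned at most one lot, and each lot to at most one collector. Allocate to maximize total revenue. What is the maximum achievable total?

Optimal: Huang→Lot B ($172), Novak→Lot A ($180), Ghosh→Lot E ($154), Petrov→Lot C ($141), Lindqvist→Lot D ($79) — total 172+180+154+141+79 = $726.
Max-entry greedy (repeatedly take the single best remaining cell) gives $716, worse by 10.
Next-best assignment: Huang→Lot B, Novak→Lot A, Ghosh→Lot D, Petrov→Lot C, Lindqvist→Lot E = $716.
Swapping Huang↔Petrov (Huang→Lot C $147, Petrov→Lot B $118) loses 48.
No other one-to-one assignment exceeds $726.

Max total: $726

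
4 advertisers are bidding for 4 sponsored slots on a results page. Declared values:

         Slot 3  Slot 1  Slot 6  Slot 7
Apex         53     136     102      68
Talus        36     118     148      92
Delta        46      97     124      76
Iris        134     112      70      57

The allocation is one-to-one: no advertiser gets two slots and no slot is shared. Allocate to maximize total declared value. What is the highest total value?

Maximum total: $494

This is a one-to-one assignment (maximum-weight bipartite matching).
Optimal: Apex→Slot 1 ($136), Talus→Slot 6 ($148), Delta→Slot 7 ($76), Iris→Slot 3 ($134) — total 136+148+76+134 = $494.
Next-best assignment: Apex→Slot 1, Talus→Slot 7, Delta→Slot 6, Iris→Slot 3 = $486.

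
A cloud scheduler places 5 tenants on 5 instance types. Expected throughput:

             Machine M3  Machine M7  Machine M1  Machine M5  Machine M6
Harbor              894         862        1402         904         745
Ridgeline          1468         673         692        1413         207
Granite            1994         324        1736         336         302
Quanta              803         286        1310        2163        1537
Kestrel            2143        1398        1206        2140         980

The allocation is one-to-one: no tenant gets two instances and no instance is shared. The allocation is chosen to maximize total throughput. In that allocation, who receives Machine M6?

Optimal: Harbor→Machine M1 (1402 ops/s), Ridgeline→Machine M7 (673 ops/s), Granite→Machine M3 (1994 ops/s), Quanta→Machine M6 (1537 ops/s), Kestrel→Machine M5 (2140 ops/s) — total 1402+673+1994+1537+2140 = 7746 ops/s.
Max-entry greedy (repeatedly take the single best remaining cell) gives 7111 ops/s, worse by 635.
Next-best assignment: Harbor→Machine M1, Ridgeline→Machine M5, Granite→Machine M3, Quanta→Machine M6, Kestrel→Machine M7 = 7744 ops/s.
Quanta's own top instance is Machine M5 (2163 ops/s), but forcing Quanta→Machine M5 and reassigning the rest optimally gives only 7510 ops/s — worse by 236.

Quanta receives Machine M6.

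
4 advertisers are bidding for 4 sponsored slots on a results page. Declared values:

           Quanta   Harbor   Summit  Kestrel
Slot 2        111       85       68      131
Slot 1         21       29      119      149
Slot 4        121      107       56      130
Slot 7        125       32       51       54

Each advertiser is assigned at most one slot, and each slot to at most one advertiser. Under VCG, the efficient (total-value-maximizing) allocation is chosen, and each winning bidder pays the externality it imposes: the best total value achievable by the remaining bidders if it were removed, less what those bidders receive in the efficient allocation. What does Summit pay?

Summit pays $18.

Efficient allocation: Quanta→Slot 7 ($125), Harbor→Slot 4 ($107), Summit→Slot 1 ($119), Kestrel→Slot 2 ($131); total welfare W = $482.
Summit receives Slot 1 at value $119, so the others get W − 119 = $363.
Without Summit: best allocation of the remaining 3 bidders over all 4 slots is Quanta→Slot 7 ($125), Harbor→Slot 4 ($107), Kestrel→Slot 1 ($149), total $381.
VCG payment = (others' best without Summit) − (others' welfare with Summit) = 381 − 363 = $18.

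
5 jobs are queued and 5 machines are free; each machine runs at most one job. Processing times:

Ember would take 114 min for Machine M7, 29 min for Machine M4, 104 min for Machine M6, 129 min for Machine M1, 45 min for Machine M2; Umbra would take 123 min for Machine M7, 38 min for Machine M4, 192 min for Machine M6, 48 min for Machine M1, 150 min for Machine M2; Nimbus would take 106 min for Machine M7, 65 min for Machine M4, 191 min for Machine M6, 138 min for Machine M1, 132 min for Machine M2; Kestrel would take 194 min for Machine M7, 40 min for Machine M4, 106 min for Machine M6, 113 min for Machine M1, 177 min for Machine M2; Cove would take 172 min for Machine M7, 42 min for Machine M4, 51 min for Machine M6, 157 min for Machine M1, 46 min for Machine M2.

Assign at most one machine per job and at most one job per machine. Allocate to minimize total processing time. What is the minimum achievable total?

Treat this as an assignment problem: match each job to one machine.
Optimal: Ember→Machine M2 (45 min), Umbra→Machine M1 (48 min), Nimbus→Machine M7 (106 min), Kestrel→Machine M4 (40 min), Cove→Machine M6 (51 min) — total 45+48+106+40+51 = 290 min.
Column-greedy (each machine in turn goes to its cheapest remaining job) gives 411 min, worse by 121.
Next-best assignment: Ember→Machine M4, Umbra→Machine M1, Nimbus→Machine M7, Kestrel→Machine M6, Cove→Machine M2 = 335 min.
No other one-to-one assignment undercuts 290 min.

Min total: 290 min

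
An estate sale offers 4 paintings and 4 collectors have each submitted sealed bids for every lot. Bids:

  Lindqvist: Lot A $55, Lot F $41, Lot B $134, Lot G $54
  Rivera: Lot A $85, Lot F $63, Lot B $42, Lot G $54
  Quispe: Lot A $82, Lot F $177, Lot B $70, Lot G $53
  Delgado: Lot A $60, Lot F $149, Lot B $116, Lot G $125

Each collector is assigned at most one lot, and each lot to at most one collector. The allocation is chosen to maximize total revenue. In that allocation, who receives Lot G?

Delgado receives Lot G.

This is the linear assignment problem.
Optimal: Lindqvist→Lot B ($134), Rivera→Lot A ($85), Quispe→Lot F ($177), Delgado→Lot G ($125) — total 134+85+177+125 = $521.
Swapping Lindqvist↔Delgado (Lindqvist→Lot G $54, Delgado→Lot B $116) loses 89.
Delgado's own top lot is Lot F ($149), but forcing Delgado→Lot F and reassigning the rest optimally gives only $421 — worse by 100.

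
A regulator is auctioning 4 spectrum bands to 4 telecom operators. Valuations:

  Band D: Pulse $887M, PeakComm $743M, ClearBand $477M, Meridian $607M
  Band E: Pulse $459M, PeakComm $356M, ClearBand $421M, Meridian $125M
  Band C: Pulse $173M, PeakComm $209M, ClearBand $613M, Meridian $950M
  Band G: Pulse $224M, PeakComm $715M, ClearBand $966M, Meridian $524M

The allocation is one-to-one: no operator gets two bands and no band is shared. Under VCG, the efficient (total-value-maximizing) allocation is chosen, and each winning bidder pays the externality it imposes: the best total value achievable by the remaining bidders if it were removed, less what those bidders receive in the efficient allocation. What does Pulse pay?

Efficient allocation: Pulse→Band D ($887M), PeakComm→Band E ($356M), ClearBand→Band G ($966M), Meridian→Band C ($950M); total welfare W = $3159M.
Pulse receives Band D at value $887M, so the others get W − 887 = $2272M.
Without Pulse: best allocation of the remaining 3 bidders over all 4 bands is PeakComm→Band D ($743M), ClearBand→Band G ($966M), Meridian→Band C ($950M), total $2659M.
VCG payment = (others' best without Pulse) − (others' welfare with Pulse) = 2659 − 2272 = $387M.

Pulse pays $387M.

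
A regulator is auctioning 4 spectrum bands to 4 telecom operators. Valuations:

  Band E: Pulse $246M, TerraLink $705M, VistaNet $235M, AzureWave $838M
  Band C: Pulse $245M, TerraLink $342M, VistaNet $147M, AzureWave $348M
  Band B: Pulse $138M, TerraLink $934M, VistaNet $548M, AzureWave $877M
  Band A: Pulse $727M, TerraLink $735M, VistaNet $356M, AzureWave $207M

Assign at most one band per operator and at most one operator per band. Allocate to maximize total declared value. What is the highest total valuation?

Optimal: Pulse→Band A ($727M), TerraLink→Band B ($934M), VistaNet→Band C ($147M), AzureWave→Band E ($838M) — total 727+934+147+838 = $2646M.
Column-greedy (each band in turn goes to its best remaining operator) gives $2455M, worse by 191.
Next-best assignment: Pulse→Band A, TerraLink→Band E, VistaNet→Band C, AzureWave→Band B = $2456M.
No other one-to-one assignment exceeds $2646M.

Maximum total: $2646M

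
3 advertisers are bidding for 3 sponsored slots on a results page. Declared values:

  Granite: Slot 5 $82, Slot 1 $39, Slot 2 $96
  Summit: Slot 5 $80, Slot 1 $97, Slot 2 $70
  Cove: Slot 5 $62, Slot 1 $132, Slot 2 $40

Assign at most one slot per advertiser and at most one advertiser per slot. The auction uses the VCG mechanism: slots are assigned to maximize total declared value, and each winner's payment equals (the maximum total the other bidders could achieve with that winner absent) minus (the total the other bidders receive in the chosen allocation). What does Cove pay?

Efficient allocation: Granite→Slot 2 ($96), Summit→Slot 5 ($80), Cove→Slot 1 ($132); total welfare W = $308.
Cove receives Slot 1 at value $132, so the others get W − 132 = $176.
Without Cove: best allocation of the remaining 2 bidders over all 3 slots is Granite→Slot 2 ($96), Summit→Slot 1 ($97), total $193.
VCG payment = (others' best without Cove) − (others' welfare with Cove) = 193 − 176 = $17.

Cove pays $17.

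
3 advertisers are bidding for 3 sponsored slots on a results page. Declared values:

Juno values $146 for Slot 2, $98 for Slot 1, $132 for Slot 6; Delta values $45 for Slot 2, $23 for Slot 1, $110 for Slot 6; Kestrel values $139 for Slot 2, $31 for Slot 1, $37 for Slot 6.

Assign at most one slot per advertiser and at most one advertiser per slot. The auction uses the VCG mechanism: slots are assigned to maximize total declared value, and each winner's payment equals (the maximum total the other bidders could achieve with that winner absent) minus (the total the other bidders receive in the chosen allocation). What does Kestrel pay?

Kestrel pays $48.

Efficient allocation: Juno→Slot 1 ($98), Delta→Slot 6 ($110), Kestrel→Slot 2 ($139); total welfare W = $347.
Kestrel receives Slot 2 at value $139, so the others get W − 139 = $208.
Without Kestrel: best allocation of the remaining 2 bidders over all 3 slots is Juno→Slot 2 ($146), Delta→Slot 6 ($110), total $256.
VCG payment = (others' best without Kestrel) − (others' welfare with Kestrel) = 256 − 208 = $48.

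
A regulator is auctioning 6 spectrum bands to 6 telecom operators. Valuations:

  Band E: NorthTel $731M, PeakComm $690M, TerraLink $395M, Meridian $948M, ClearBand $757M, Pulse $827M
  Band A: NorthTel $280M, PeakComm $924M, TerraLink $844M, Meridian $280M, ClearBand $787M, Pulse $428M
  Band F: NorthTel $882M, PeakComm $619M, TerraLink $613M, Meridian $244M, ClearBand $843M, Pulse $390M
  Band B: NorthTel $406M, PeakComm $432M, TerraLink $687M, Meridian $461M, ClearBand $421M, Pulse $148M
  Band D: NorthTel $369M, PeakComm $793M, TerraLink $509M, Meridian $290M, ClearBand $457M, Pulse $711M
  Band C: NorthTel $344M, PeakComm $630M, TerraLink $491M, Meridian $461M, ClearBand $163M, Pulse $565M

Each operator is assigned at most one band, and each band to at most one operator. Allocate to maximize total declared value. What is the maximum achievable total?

Maximum total: $4662M

Optimal: NorthTel→Band F ($882M), PeakComm→Band D ($793M), TerraLink→Band B ($687M), Meridian→Band E ($948M), ClearBand→Band A ($787M), Pulse→Band C ($565M) — total 882+793+687+948+787+565 = $4662M.
Swapping Pulse↔ClearBand (Pulse→Band A $428M, ClearBand→Band C $163M) loses 761.
Checked against all permutations: $4662M is optimal.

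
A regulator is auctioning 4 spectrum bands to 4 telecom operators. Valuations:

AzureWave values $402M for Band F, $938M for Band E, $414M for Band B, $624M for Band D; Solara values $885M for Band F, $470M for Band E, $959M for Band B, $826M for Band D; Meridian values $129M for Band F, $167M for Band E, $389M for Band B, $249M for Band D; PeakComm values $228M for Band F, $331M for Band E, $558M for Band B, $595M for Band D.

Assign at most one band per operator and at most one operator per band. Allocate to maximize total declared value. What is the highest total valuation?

Treat this as an assignment problem: match each operator to one band.
Optimal: AzureWave→Band E ($938M), Solara→Band F ($885M), Meridian→Band B ($389M), PeakComm→Band D ($595M) — total 938+885+389+595 = $2807M.
Max-entry greedy (repeatedly take the single best remaining cell) gives $2621M, worse by 186.
Next-best assignment: AzureWave→Band E, Solara→Band F, Meridian→Band D, PeakComm→Band B = $2630M.
Checked against all permutations: $2807M is optimal.

Max total: $2807M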